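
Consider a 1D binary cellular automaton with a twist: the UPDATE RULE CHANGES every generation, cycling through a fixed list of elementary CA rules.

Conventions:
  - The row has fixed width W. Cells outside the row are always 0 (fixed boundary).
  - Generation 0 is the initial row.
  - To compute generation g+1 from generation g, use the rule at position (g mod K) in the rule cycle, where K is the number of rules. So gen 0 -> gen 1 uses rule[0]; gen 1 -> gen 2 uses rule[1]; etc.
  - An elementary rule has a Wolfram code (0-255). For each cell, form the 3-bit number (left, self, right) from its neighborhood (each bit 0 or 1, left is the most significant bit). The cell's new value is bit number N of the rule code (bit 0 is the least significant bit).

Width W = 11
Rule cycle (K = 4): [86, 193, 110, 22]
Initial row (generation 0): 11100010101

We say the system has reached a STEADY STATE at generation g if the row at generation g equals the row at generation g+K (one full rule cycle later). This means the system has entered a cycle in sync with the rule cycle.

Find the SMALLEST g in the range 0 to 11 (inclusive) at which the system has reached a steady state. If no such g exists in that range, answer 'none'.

Gen 0: 11100010101
Gen 1 (rule 86): 00110110101
Gen 2 (rule 193): 10010010000
Gen 3 (rule 110): 10110110000
Gen 4 (rule 22): 10000001000
Gen 5 (rule 86): 11000011100
Gen 6 (rule 193): 01011001101
Gen 7 (rule 110): 11111011111
Gen 8 (rule 22): 00000000000
Gen 9 (rule 86): 00000000000
Gen 10 (rule 193): 11111111111
Gen 11 (rule 110): 10000000001
Gen 12 (rule 22): 11000000011
Gen 13 (rule 86): 01100000101
Gen 14 (rule 193): 00101110000
Gen 15 (rule 110): 01111010000

Answer: none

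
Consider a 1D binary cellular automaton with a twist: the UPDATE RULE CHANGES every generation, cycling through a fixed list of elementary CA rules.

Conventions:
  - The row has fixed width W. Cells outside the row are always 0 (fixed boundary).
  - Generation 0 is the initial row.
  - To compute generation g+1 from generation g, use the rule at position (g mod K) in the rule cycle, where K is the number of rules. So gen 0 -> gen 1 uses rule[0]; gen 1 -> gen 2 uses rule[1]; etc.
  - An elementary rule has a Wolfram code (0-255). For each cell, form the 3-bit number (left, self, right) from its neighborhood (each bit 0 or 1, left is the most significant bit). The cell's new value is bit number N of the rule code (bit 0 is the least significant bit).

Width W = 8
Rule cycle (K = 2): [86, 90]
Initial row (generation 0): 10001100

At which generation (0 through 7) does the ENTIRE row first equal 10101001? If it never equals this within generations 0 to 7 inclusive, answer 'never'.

Answer: 7

Derivation:
Gen 0: 10001100
Gen 1 (rule 86): 11010110
Gen 2 (rule 90): 11000111
Gen 3 (rule 86): 01101001
Gen 4 (rule 90): 11100110
Gen 5 (rule 86): 00111011
Gen 6 (rule 90): 01101011
Gen 7 (rule 86): 10101001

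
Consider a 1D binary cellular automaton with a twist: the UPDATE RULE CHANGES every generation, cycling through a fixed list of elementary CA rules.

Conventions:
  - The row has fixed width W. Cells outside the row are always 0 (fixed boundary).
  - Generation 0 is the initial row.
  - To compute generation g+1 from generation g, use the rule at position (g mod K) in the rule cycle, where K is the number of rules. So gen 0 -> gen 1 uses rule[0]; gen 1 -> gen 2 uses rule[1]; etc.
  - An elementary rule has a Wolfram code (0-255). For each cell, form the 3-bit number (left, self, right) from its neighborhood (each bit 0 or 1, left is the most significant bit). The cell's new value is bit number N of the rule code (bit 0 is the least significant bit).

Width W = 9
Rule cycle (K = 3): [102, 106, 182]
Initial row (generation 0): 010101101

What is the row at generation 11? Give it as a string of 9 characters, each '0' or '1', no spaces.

Answer: 000000100

Derivation:
Gen 0: 010101101
Gen 1 (rule 102): 111110111
Gen 2 (rule 106): 100011101
Gen 3 (rule 182): 110101011
Gen 4 (rule 102): 011111101
Gen 5 (rule 106): 110000110
Gen 6 (rule 182): 001001001
Gen 7 (rule 102): 011011011
Gen 8 (rule 106): 111111111
Gen 9 (rule 182): 011111110
Gen 10 (rule 102): 100000010
Gen 11 (rule 106): 000000100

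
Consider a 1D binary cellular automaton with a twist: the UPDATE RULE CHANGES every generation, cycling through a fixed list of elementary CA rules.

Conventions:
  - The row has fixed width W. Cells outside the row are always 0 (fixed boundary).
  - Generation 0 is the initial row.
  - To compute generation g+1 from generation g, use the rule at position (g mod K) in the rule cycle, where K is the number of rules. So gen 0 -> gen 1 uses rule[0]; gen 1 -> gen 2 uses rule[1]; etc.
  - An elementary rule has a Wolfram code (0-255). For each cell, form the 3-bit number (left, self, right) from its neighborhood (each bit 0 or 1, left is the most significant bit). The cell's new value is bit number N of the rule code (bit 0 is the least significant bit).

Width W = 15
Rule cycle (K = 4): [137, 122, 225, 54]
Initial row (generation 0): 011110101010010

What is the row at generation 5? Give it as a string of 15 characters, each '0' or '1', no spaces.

Answer: 000110011111111

Derivation:
Gen 0: 011110101010010
Gen 1 (rule 137): 011100000000000
Gen 2 (rule 122): 110110000000000
Gen 3 (rule 225): 011010111111111
Gen 4 (rule 54): 100111000000000
Gen 5 (rule 137): 000110011111111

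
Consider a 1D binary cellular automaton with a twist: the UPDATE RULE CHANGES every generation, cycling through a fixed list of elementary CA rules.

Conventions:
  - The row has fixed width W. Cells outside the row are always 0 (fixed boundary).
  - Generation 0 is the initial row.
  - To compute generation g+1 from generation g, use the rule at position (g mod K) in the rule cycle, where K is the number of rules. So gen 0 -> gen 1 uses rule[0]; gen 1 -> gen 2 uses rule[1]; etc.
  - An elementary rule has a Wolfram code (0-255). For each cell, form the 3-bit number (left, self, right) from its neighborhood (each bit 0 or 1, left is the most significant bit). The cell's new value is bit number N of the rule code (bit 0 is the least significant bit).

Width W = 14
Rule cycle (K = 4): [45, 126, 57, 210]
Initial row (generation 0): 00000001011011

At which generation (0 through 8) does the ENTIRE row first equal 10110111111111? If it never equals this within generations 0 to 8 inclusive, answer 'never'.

Gen 0: 00000001011011
Gen 1 (rule 45): 11111101110110
Gen 2 (rule 126): 10000111011111
Gen 3 (rule 57): 01110100110000
Gen 4 (rule 210): 10110011011000
Gen 5 (rule 45): 11100010110011
Gen 6 (rule 126): 10110111111111
Gen 7 (rule 57): 01101100000000
Gen 8 (rule 210): 10100110000000

Answer: 6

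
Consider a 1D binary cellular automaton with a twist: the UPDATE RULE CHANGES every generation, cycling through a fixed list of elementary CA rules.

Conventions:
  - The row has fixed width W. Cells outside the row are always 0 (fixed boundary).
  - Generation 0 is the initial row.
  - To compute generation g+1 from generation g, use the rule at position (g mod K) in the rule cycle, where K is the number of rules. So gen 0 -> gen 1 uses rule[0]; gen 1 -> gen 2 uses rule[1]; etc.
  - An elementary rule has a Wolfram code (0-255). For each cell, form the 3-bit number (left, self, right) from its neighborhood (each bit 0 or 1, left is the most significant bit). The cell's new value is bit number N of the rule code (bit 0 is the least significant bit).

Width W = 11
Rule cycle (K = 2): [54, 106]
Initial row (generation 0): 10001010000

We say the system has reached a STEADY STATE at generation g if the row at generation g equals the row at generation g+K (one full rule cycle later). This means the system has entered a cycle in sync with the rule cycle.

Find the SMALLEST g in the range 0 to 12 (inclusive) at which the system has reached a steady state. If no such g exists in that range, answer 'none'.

Gen 0: 10001010000
Gen 1 (rule 54): 11011111000
Gen 2 (rule 106): 11110001000
Gen 3 (rule 54): 00001011100
Gen 4 (rule 106): 00010110100
Gen 5 (rule 54): 00111001110
Gen 6 (rule 106): 01101011010
Gen 7 (rule 54): 10011100111
Gen 8 (rule 106): 00110101101
Gen 9 (rule 54): 01001110011
Gen 10 (rule 106): 10011010111
Gen 11 (rule 54): 11100111000
Gen 12 (rule 106): 10101101000
Gen 13 (rule 54): 11110011100
Gen 14 (rule 106): 10010110100

Answer: none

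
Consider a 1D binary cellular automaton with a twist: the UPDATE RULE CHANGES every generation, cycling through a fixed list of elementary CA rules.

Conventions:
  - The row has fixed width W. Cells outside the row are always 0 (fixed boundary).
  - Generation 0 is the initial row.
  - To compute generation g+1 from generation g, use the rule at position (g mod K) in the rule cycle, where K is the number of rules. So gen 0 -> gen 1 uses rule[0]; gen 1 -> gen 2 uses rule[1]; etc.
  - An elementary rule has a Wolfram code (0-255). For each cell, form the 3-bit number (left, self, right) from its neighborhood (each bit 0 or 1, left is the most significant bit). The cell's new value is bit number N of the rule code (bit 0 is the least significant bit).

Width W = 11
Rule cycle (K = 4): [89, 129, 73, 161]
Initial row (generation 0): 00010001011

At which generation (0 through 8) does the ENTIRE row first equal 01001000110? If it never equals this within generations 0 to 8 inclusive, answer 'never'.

Answer: never

Derivation:
Gen 0: 00010001011
Gen 1 (rule 89): 11001100011
Gen 2 (rule 129): 00000001000
Gen 3 (rule 73): 11111100011
Gen 4 (rule 161): 01111001000
Gen 5 (rule 89): 01001100111
Gen 6 (rule 129): 00000000010
Gen 7 (rule 73): 11111111000
Gen 8 (rule 161): 01111110011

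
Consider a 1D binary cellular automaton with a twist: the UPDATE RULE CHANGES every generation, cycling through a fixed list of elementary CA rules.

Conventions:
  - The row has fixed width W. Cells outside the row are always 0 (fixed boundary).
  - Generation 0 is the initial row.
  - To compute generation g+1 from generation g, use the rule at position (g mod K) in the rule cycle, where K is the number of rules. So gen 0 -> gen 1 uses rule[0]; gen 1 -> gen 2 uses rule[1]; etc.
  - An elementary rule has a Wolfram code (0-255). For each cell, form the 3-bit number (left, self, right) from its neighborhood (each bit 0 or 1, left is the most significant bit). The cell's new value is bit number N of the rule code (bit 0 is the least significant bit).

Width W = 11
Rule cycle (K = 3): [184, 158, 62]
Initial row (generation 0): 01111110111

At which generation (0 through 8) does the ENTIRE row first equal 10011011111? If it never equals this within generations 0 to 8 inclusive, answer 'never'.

Answer: 6

Derivation:
Gen 0: 01111110111
Gen 1 (rule 184): 01111101110
Gen 2 (rule 158): 11111001101
Gen 3 (rule 62): 10000111011
Gen 4 (rule 184): 01000110110
Gen 5 (rule 158): 11101100101
Gen 6 (rule 62): 10011011111
Gen 7 (rule 184): 01010111110
Gen 8 (rule 158): 11010111101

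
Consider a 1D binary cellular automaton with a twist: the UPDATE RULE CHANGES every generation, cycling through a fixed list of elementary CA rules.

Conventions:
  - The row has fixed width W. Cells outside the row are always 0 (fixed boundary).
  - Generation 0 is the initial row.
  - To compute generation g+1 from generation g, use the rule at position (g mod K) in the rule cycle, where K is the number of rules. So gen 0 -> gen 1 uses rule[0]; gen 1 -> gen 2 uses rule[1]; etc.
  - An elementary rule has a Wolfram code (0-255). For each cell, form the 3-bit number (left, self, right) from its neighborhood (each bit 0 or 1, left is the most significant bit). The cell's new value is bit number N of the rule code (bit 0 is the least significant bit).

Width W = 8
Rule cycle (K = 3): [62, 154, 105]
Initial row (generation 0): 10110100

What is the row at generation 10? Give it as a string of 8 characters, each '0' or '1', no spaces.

Answer: 10010000

Derivation:
Gen 0: 10110100
Gen 1 (rule 62): 11101110
Gen 2 (rule 154): 11001101
Gen 3 (rule 105): 11001110
Gen 4 (rule 62): 10111001
Gen 5 (rule 154): 00110110
Gen 6 (rule 105): 10111110
Gen 7 (rule 62): 11100001
Gen 8 (rule 154): 11010010
Gen 9 (rule 105): 11100000
Gen 10 (rule 62): 10010000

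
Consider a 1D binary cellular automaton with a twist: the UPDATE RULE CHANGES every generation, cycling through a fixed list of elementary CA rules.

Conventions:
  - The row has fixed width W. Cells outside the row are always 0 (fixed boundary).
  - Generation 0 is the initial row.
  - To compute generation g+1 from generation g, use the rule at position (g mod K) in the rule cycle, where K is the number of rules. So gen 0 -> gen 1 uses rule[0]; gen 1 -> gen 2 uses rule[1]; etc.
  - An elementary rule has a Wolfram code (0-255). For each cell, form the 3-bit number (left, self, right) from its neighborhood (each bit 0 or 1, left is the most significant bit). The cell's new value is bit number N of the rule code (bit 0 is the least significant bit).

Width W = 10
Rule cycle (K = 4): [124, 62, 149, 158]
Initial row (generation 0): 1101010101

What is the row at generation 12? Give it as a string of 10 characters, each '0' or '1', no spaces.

Answer: 1110011110

Derivation:
Gen 0: 1101010101
Gen 1 (rule 124): 1111111111
Gen 2 (rule 62): 1000000000
Gen 3 (rule 149): 1111111111
Gen 4 (rule 158): 1111111110
Gen 5 (rule 124): 1000000011
Gen 6 (rule 62): 1100000110
Gen 7 (rule 149): 0011110001
Gen 8 (rule 158): 0111101011
Gen 9 (rule 124): 0100111111
Gen 10 (rule 62): 1111100000
Gen 11 (rule 149): 0111011111
Gen 12 (rule 158): 1110011110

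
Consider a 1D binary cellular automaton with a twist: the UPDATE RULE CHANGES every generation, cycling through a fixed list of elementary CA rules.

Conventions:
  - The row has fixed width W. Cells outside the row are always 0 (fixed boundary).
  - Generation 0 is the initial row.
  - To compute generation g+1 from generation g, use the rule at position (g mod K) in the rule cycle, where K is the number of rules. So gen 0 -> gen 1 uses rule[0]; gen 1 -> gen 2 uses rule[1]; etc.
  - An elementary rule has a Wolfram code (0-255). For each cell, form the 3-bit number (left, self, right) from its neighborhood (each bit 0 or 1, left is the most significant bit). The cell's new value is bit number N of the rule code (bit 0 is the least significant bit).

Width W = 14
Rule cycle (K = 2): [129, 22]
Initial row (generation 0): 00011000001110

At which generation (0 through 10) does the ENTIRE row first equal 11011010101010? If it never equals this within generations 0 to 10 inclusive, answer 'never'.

Answer: never

Derivation:
Gen 0: 00011000001110
Gen 1 (rule 129): 11000011100100
Gen 2 (rule 22): 00100100011110
Gen 3 (rule 129): 10000001001100
Gen 4 (rule 22): 11000011110010
Gen 5 (rule 129): 00011001100000
Gen 6 (rule 22): 00100110010000
Gen 7 (rule 129): 10000000000111
Gen 8 (rule 22): 11000000001000
Gen 9 (rule 129): 00011111100011
Gen 10 (rule 22): 00100000010100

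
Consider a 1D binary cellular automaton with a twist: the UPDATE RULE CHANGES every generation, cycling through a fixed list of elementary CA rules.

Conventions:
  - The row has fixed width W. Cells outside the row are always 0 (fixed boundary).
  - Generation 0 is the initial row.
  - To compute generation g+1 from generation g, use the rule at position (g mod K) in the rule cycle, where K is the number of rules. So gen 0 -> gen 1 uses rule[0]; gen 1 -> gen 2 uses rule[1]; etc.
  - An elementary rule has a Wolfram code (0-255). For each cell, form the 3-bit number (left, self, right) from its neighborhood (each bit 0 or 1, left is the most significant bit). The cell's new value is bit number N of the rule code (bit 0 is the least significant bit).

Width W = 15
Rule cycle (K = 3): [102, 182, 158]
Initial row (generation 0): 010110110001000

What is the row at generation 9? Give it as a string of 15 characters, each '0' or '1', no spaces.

Gen 0: 010110110001000
Gen 1 (rule 102): 111011010011000
Gen 2 (rule 182): 010100111100100
Gen 3 (rule 158): 110111111011110
Gen 4 (rule 102): 011000001100010
Gen 5 (rule 182): 100100010010111
Gen 6 (rule 158): 111110111110110
Gen 7 (rule 102): 000011000011010
Gen 8 (rule 182): 000100100100111
Gen 9 (rule 158): 001111111111110

Answer: 001111111111110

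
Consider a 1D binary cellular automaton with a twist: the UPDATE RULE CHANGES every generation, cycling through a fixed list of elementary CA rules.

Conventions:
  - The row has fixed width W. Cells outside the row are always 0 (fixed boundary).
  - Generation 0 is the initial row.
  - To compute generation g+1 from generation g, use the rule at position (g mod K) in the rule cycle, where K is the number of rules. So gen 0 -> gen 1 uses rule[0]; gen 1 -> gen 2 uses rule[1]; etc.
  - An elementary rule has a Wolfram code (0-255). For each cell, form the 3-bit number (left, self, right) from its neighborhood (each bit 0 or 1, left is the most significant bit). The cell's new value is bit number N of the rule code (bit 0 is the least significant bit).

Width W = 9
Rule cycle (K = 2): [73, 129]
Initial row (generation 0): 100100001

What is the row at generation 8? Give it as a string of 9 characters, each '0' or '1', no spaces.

Gen 0: 100100001
Gen 1 (rule 73): 000001100
Gen 2 (rule 129): 111100001
Gen 3 (rule 73): 100101100
Gen 4 (rule 129): 000000001
Gen 5 (rule 73): 111111100
Gen 6 (rule 129): 011111001
Gen 7 (rule 73): 010001000
Gen 8 (rule 129): 000100011

Answer: 000100011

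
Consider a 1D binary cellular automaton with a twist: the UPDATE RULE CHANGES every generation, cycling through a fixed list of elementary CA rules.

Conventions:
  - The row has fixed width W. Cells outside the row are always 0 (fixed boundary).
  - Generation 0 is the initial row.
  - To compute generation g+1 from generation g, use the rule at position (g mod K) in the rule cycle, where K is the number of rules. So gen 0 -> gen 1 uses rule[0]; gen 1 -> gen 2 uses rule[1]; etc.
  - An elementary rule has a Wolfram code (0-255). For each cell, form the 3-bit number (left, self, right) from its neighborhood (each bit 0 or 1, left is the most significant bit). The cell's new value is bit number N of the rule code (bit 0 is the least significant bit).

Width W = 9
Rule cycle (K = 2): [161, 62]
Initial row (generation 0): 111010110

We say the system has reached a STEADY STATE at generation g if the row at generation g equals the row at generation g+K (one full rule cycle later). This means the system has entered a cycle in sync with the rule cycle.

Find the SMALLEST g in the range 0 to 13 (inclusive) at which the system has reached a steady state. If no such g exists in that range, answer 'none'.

Answer: none

Derivation:
Gen 0: 111010110
Gen 1 (rule 161): 010101000
Gen 2 (rule 62): 111111100
Gen 3 (rule 161): 011111001
Gen 4 (rule 62): 110000111
Gen 5 (rule 161): 000110010
Gen 6 (rule 62): 001101111
Gen 7 (rule 161): 100010110
Gen 8 (rule 62): 110111101
Gen 9 (rule 161): 001011010
Gen 10 (rule 62): 011110111
Gen 11 (rule 161): 001101010
Gen 12 (rule 62): 011011111
Gen 13 (rule 161): 000101110
Gen 14 (rule 62): 001111001
Gen 15 (rule 161): 100110000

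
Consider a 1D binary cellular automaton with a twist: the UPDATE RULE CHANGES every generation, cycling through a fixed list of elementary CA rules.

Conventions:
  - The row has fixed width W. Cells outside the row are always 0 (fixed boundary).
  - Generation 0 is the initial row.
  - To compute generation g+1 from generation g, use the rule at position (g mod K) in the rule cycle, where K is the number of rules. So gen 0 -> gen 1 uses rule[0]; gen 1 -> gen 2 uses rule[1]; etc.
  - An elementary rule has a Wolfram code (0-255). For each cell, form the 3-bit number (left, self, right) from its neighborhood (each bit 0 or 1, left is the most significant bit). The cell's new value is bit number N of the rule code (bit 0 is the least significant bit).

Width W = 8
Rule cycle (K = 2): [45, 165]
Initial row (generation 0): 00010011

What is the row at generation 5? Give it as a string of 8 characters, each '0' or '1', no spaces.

Answer: 10011110

Derivation:
Gen 0: 00010011
Gen 1 (rule 45): 11010010
Gen 2 (rule 165): 00110010
Gen 3 (rule 45): 10100010
Gen 4 (rule 165): 11101010
Gen 5 (rule 45): 10011110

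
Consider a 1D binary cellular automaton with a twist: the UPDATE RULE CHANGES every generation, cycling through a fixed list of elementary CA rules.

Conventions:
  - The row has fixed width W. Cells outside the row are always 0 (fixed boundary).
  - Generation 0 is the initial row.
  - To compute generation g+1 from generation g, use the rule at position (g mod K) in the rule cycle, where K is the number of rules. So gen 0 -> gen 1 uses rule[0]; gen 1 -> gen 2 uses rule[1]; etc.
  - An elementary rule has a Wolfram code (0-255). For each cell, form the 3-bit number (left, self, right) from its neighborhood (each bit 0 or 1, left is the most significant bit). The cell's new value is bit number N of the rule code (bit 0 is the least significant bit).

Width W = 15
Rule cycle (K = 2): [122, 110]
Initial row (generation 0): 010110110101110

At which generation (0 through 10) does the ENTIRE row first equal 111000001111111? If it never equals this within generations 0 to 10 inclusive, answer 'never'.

Gen 0: 010110110101110
Gen 1 (rule 122): 101111111011011
Gen 2 (rule 110): 111000001111111
Gen 3 (rule 122): 101100011000001
Gen 4 (rule 110): 111100111000011
Gen 5 (rule 122): 100111101100111
Gen 6 (rule 110): 101100111101101
Gen 7 (rule 122): 011111100111110
Gen 8 (rule 110): 110000101100010
Gen 9 (rule 122): 111001011110101
Gen 10 (rule 110): 101011110011111

Answer: 2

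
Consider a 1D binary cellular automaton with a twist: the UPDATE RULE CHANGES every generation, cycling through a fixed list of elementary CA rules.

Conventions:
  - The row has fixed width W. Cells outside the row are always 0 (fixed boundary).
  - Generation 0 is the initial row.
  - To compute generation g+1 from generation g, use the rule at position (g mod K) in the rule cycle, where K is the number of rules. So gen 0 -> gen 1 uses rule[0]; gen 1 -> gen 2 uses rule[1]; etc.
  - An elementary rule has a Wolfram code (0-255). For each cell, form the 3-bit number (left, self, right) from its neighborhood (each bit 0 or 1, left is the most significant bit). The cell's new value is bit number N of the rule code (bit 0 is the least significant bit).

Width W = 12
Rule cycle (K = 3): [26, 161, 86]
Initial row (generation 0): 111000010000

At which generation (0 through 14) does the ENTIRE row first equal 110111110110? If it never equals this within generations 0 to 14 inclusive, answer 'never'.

Gen 0: 111000010000
Gen 1 (rule 26): 100100101000
Gen 2 (rule 161): 000000010011
Gen 3 (rule 86): 000000111101
Gen 4 (rule 26): 000001100000
Gen 5 (rule 161): 111100001111
Gen 6 (rule 86): 000110010001
Gen 7 (rule 26): 001101101010
Gen 8 (rule 161): 100010010100
Gen 9 (rule 86): 110111110110
Gen 10 (rule 26): 100100000101
Gen 11 (rule 161): 000001110010
Gen 12 (rule 86): 000010011111
Gen 13 (rule 26): 000101110000
Gen 14 (rule 161): 110010100111

Answer: 9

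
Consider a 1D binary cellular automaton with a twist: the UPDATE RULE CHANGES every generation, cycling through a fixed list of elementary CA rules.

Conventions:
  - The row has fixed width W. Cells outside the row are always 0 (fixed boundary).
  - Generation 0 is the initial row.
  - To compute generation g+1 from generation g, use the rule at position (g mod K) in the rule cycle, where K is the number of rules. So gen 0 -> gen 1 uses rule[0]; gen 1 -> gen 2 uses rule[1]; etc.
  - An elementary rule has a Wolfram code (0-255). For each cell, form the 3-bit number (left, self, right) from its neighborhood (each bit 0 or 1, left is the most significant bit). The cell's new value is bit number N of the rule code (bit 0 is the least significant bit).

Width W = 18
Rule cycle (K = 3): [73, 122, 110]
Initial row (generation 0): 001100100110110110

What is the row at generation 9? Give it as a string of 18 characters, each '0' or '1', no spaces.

Answer: 000110011111111111

Derivation:
Gen 0: 001100100110110110
Gen 1 (rule 73): 101100000110110110
Gen 2 (rule 122): 011110001111111111
Gen 3 (rule 110): 110010011000000001
Gen 4 (rule 73): 110000011011111100
Gen 5 (rule 122): 111000111110000110
Gen 6 (rule 110): 101001100010001110
Gen 7 (rule 73): 000001101000101010
Gen 8 (rule 122): 000011110101010101
Gen 9 (rule 110): 000110011111111111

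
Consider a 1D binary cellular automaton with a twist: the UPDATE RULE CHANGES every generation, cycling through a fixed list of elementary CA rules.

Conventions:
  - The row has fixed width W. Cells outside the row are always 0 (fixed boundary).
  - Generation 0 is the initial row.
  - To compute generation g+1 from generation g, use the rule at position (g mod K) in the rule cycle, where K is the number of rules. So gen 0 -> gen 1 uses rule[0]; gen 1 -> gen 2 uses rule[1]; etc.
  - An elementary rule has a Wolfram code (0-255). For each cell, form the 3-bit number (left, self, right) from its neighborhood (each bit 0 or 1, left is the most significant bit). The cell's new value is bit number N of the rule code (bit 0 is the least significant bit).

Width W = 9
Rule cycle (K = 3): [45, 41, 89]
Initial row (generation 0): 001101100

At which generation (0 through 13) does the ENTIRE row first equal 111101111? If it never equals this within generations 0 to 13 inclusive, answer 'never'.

Answer: never

Derivation:
Gen 0: 001101100
Gen 1 (rule 45): 101011001
Gen 2 (rule 41): 010110000
Gen 3 (rule 89): 000111111
Gen 4 (rule 45): 110100000
Gen 5 (rule 41): 101001111
Gen 6 (rule 89): 000101001
Gen 7 (rule 45): 110111001
Gen 8 (rule 41): 101100000
Gen 9 (rule 89): 001111111
Gen 10 (rule 45): 101000000
Gen 11 (rule 41): 010011111
Gen 12 (rule 89): 001010001
Gen 13 (rule 45): 101110101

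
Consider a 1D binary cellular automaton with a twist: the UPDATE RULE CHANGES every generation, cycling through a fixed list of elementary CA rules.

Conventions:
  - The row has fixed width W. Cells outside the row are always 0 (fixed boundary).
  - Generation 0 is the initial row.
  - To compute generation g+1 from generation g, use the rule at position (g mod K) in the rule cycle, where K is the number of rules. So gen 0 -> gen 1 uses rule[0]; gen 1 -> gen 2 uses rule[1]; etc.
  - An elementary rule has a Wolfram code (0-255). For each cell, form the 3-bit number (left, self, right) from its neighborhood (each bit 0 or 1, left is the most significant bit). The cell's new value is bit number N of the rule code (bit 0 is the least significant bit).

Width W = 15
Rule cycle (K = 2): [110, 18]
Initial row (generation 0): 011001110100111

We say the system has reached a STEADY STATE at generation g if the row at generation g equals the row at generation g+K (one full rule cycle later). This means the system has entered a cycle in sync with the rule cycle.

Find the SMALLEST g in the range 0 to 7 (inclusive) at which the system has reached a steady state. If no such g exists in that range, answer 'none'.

Gen 0: 011001110100111
Gen 1 (rule 110): 111011011101101
Gen 2 (rule 18): 000000000000000
Gen 3 (rule 110): 000000000000000
Gen 4 (rule 18): 000000000000000
Gen 5 (rule 110): 000000000000000
Gen 6 (rule 18): 000000000000000
Gen 7 (rule 110): 000000000000000
Gen 8 (rule 18): 000000000000000
Gen 9 (rule 110): 000000000000000

Answer: 2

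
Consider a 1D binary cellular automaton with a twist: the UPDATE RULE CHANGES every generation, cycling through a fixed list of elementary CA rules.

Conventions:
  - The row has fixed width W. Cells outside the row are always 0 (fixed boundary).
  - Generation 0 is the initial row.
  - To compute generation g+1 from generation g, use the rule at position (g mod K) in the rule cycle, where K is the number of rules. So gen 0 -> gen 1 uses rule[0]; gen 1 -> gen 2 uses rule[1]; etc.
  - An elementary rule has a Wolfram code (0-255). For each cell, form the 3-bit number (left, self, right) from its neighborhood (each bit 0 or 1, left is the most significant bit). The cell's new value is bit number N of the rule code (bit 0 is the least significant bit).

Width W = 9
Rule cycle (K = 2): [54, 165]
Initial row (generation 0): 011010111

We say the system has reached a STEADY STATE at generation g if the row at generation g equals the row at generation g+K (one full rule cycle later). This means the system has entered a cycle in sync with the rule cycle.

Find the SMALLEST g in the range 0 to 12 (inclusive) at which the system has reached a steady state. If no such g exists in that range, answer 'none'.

Gen 0: 011010111
Gen 1 (rule 54): 100111000
Gen 2 (rule 165): 100010011
Gen 3 (rule 54): 110111100
Gen 4 (rule 165): 001011001
Gen 5 (rule 54): 011100111
Gen 6 (rule 165): 001000010
Gen 7 (rule 54): 011100111
Gen 8 (rule 165): 001000010
Gen 9 (rule 54): 011100111
Gen 10 (rule 165): 001000010
Gen 11 (rule 54): 011100111
Gen 12 (rule 165): 001000010
Gen 13 (rule 54): 011100111
Gen 14 (rule 165): 001000010

Answer: 5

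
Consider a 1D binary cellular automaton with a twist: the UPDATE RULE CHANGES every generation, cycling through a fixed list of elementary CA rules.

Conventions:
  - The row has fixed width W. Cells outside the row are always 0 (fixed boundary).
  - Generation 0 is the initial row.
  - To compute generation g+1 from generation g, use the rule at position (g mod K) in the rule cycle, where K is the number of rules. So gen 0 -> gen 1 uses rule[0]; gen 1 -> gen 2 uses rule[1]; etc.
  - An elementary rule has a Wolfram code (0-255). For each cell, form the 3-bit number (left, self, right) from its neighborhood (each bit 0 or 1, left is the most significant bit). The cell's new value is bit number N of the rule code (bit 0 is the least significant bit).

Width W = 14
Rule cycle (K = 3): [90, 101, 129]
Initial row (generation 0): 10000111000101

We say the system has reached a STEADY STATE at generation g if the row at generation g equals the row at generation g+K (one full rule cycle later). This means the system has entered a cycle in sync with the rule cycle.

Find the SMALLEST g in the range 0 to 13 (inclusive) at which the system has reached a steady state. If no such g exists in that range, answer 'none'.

Answer: 3

Derivation:
Gen 0: 10000111000101
Gen 1 (rule 90): 01001101101000
Gen 2 (rule 101): 01000110111011
Gen 3 (rule 129): 00010000010000
Gen 4 (rule 90): 00101000101000
Gen 5 (rule 101): 10111010111011
Gen 6 (rule 129): 00010000010000
Gen 7 (rule 90): 00101000101000
Gen 8 (rule 101): 10111010111011
Gen 9 (rule 129): 00010000010000
Gen 10 (rule 90): 00101000101000
Gen 11 (rule 101): 10111010111011
Gen 12 (rule 129): 00010000010000
Gen 13 (rule 90): 00101000101000
Gen 14 (rule 101): 10111010111011
Gen 15 (rule 129): 00010000010000
Gen 16 (rule 90): 00101000101000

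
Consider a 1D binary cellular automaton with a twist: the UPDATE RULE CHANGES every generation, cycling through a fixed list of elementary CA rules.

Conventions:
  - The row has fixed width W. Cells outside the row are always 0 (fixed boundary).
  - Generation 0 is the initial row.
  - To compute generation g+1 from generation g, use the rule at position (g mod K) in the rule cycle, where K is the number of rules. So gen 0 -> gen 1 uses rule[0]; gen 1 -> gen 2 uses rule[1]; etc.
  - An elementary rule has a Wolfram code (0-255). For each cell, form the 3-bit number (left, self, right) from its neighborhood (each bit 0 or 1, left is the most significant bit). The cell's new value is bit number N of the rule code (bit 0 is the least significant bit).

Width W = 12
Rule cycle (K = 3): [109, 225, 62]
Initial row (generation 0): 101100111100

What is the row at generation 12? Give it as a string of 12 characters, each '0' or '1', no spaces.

Gen 0: 101100111100
Gen 1 (rule 109): 111100100101
Gen 2 (rule 225): 011100000010
Gen 3 (rule 62): 110010000111
Gen 4 (rule 109): 110010110101
Gen 5 (rule 225): 010001011010
Gen 6 (rule 62): 111011110111
Gen 7 (rule 109): 101110011101
Gen 8 (rule 225): 010110001110
Gen 9 (rule 62): 111101011001
Gen 10 (rule 109): 100111111001
Gen 11 (rule 225): 000011111000
Gen 12 (rule 62): 000110000100

Answer: 000110000100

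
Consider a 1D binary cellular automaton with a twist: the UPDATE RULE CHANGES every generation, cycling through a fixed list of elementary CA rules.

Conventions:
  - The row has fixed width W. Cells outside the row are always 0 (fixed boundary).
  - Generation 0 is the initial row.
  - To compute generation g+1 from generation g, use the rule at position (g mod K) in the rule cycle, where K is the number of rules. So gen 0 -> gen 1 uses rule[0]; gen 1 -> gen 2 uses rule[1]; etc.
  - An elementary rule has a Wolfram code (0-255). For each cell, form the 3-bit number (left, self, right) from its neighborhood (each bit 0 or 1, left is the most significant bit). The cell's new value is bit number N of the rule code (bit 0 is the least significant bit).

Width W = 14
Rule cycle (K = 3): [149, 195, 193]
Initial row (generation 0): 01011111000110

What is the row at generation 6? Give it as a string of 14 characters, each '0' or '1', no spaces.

Answer: 00111000111000

Derivation:
Gen 0: 01011111000110
Gen 1 (rule 149): 01001110110001
Gen 2 (rule 195): 10010110010110
Gen 3 (rule 193): 00000010000010
Gen 4 (rule 149): 11111011111011
Gen 5 (rule 195): 01111001111001
Gen 6 (rule 193): 00111000111000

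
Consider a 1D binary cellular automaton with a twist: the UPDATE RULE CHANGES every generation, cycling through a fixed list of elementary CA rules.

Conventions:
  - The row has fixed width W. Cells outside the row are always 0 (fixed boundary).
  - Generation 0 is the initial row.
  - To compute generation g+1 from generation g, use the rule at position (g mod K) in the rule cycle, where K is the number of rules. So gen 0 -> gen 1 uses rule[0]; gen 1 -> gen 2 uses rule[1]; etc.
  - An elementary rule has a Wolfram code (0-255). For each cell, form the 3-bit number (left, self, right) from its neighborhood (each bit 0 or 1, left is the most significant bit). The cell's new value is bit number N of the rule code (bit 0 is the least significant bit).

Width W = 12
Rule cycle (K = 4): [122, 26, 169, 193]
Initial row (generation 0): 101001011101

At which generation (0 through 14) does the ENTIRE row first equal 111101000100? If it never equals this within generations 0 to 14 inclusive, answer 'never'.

Gen 0: 101001011101
Gen 1 (rule 122): 010110110110
Gen 2 (rule 26): 100100100101
Gen 3 (rule 169): 000000000010
Gen 4 (rule 193): 111111111000
Gen 5 (rule 122): 100000001100
Gen 6 (rule 26): 010000011010
Gen 7 (rule 169): 000111010100
Gen 8 (rule 193): 110011000001
Gen 9 (rule 122): 111111100010
Gen 10 (rule 26): 100000010101
Gen 11 (rule 169): 001111001010
Gen 12 (rule 193): 100111000000
Gen 13 (rule 122): 011101100000
Gen 14 (rule 26): 110001010000

Answer: never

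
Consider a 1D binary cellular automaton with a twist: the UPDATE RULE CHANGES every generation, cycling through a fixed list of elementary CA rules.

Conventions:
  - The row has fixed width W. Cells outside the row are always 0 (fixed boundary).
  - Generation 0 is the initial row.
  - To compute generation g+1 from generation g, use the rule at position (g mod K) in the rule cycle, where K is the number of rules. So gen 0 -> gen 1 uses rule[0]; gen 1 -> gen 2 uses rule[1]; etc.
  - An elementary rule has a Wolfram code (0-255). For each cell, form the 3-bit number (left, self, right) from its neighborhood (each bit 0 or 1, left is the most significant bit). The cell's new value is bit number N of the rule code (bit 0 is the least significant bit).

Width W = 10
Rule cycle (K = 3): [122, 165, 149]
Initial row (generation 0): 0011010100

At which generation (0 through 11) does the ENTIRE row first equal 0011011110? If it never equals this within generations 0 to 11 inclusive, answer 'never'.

Gen 0: 0011010100
Gen 1 (rule 122): 0111101010
Gen 2 (rule 165): 0011011110
Gen 3 (rule 149): 1000001101
Gen 4 (rule 122): 0100011110
Gen 5 (rule 165): 0101001100
Gen 6 (rule 149): 0101100011
Gen 7 (rule 122): 1011110111
Gen 8 (rule 165): 1101101010
Gen 9 (rule 149): 0000001011
Gen 10 (rule 122): 0000010111
Gen 11 (rule 165): 1111011010

Answer: 2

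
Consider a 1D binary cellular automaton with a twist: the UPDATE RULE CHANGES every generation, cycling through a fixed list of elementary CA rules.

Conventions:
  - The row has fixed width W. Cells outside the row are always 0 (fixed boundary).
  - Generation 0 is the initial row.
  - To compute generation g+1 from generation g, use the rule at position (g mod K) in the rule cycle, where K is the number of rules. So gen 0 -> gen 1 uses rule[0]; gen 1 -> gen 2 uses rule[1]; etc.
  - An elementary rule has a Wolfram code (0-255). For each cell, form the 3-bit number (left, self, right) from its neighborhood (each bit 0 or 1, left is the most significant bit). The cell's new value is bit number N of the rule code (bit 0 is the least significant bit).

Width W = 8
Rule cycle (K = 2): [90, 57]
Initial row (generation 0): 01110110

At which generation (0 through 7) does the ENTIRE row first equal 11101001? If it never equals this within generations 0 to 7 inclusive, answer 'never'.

Gen 0: 01110110
Gen 1 (rule 90): 11010111
Gen 2 (rule 57): 10101100
Gen 3 (rule 90): 00001110
Gen 4 (rule 57): 11101001
Gen 5 (rule 90): 10100110
Gen 6 (rule 57): 01010101
Gen 7 (rule 90): 10000000

Answer: 4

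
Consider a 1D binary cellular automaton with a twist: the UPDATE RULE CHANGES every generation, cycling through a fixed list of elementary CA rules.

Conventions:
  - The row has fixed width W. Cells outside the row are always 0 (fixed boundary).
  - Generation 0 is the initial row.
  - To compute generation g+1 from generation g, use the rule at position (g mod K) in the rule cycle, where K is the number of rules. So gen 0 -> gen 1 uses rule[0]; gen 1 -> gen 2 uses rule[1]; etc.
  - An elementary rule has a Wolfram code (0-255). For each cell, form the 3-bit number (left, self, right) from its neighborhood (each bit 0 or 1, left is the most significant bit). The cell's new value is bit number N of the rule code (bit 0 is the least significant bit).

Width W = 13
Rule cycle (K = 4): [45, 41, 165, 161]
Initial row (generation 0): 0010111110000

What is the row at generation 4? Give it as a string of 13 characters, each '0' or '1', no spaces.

Answer: 1110000010010

Derivation:
Gen 0: 0010111110000
Gen 1 (rule 45): 1011100000111
Gen 2 (rule 41): 0110001110100
Gen 3 (rule 165): 0000100101101
Gen 4 (rule 161): 1110000010010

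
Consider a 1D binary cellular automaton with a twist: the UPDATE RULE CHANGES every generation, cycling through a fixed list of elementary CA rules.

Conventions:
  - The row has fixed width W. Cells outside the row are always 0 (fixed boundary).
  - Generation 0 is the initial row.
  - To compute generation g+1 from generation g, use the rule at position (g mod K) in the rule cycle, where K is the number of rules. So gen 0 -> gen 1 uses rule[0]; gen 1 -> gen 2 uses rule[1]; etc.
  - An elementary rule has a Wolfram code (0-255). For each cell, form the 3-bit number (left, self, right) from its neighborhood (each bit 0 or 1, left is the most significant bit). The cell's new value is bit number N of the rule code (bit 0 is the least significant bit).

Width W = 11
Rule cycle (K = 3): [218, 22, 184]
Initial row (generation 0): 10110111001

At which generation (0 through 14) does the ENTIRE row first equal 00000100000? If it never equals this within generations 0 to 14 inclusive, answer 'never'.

Gen 0: 10110111001
Gen 1 (rule 218): 00110111110
Gen 2 (rule 22): 01000000001
Gen 3 (rule 184): 00100000000
Gen 4 (rule 218): 01010000000
Gen 5 (rule 22): 11011000000
Gen 6 (rule 184): 10110100000
Gen 7 (rule 218): 00110010000
Gen 8 (rule 22): 01001111000
Gen 9 (rule 184): 00101110100
Gen 10 (rule 218): 01001110010
Gen 11 (rule 22): 11110001111
Gen 12 (rule 184): 11101001110
Gen 13 (rule 218): 11100111111
Gen 14 (rule 22): 00011000000

Answer: never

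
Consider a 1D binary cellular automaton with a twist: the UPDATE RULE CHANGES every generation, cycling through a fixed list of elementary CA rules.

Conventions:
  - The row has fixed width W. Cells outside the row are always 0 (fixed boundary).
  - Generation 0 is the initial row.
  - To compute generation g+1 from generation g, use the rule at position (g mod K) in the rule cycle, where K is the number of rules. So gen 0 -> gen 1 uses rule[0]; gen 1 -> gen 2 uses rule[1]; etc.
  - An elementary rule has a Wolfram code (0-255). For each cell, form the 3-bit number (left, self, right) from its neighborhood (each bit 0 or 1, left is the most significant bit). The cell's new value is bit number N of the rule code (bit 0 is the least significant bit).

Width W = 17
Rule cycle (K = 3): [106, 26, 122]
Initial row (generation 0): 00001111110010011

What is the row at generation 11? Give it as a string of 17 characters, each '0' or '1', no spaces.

Answer: 01011011100000001

Derivation:
Gen 0: 00001111110010011
Gen 1 (rule 106): 00011000010100111
Gen 2 (rule 26): 00110100100011100
Gen 3 (rule 122): 01111011010110110
Gen 4 (rule 106): 11001111101111110
Gen 5 (rule 26): 10111000001000001
Gen 6 (rule 122): 01101100010100010
Gen 7 (rule 106): 11111100101000100
Gen 8 (rule 26): 10000011000101010
Gen 9 (rule 122): 01000111101010101
Gen 10 (rule 106): 10001100110101010
Gen 11 (rule 26): 01011011100000001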